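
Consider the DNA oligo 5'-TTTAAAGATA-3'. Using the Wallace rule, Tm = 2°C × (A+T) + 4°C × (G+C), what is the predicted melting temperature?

Base counts: T=4, G=1, C=0, A=5
So N_AT = 9 and N_GC = 1.
Tm = 2(9) + 4(1) = 18 + 4 = 22°C

22°C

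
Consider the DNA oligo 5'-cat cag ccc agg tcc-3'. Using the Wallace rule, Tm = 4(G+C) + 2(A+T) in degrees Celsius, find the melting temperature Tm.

Scanning the sequence gives G=3, A=3, T=2, C=7.
So N_AT = 5 and N_GC = 10.
Tm = 2(5) + 4(10) = 10 + 40 = 50°C

50°C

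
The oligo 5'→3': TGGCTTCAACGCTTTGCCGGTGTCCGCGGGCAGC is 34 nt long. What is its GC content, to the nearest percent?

68%

Scanning the sequence gives T=8, C=11, A=3, G=12.
G+C = 12 + 11 = 23 out of 34 bases
%GC = 23/34 × 100 = 67.65% ≈ 68%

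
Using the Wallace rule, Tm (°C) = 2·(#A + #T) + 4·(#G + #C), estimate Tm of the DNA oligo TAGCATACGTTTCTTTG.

Counting bases: A=3, T=8, G=3, C=3
AT pairs contribute 11, GC pairs contribute 6.
Tm = 4·6 + 2·11 = 24 + 22 = 46°C

46°C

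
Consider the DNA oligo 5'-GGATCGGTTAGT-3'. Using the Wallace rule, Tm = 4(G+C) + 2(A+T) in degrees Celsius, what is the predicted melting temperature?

36°C

Scanning the sequence gives G=5, C=1, A=2, T=4.
AT pairs contribute 6, GC pairs contribute 6.
Tm = 2×6 + 4×6 = 36°C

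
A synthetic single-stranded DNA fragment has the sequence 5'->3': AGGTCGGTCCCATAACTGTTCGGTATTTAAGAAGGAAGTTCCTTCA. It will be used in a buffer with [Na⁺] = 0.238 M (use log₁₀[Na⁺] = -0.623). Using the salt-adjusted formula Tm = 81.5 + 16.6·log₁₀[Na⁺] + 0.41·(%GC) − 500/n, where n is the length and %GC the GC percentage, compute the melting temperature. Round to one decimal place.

Length n = 46. Counting bases: A=12, G=11, T=14, C=9
G+C = 20, so %GC = 20/46 × 100 = 43.478%
Salt term: 16.6 × (-0.623) = -10.342
GC term: 0.41 × 43.478 = 17.826; length term: −500/46 = −10.87
Tm = 81.5 + (-10.342) + 17.826 − 10.87 = 78.114 → 78.1°C

78.1°C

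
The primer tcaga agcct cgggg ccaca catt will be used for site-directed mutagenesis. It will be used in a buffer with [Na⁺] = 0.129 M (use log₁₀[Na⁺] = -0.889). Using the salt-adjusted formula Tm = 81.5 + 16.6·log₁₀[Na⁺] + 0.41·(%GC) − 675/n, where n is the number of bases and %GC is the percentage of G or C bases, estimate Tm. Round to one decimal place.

Length n = 24. Base counts: T=4, C=8, A=6, G=6
G+C = 14, so %GC = 14/24 × 100 = 58.333%
Salt term: 16.6 × (-0.889) = -14.757
GC term: 0.41 × 58.333 = 23.917; length term: −675/24 = −28.125
Tm = 81.5 + (-14.757) + 23.917 − 28.125 = 62.535 → 62.5°C

62.5°C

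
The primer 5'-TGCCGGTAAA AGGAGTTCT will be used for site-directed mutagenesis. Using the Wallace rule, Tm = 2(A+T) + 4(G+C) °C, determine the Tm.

Scanning the sequence gives G=6, T=5, A=5, C=3.
A+T = 10, G+C = 9
Tm = 2×10 + 4×9 = 56°C

56°C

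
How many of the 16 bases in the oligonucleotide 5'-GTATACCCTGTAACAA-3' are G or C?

Base counts: T=4, C=4, A=6, G=2
Total G or C: 2 + 4 = 6

6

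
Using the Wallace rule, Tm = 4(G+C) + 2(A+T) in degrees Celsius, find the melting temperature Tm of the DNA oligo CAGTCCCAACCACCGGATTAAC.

68°C

A=7, C=9, G=3, T=3
A+T = 10, G+C = 12
Tm = 2(10) + 4(12) = 20 + 48 = 68°C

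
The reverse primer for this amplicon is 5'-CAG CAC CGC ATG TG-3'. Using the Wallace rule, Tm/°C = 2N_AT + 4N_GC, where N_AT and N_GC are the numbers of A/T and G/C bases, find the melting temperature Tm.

Scanning the sequence gives A=3, G=4, C=5, T=2.
AT pairs contribute 5, GC pairs contribute 9.
Tm = 2(5) + 4(9) = 10 + 36 = 46°C

46°C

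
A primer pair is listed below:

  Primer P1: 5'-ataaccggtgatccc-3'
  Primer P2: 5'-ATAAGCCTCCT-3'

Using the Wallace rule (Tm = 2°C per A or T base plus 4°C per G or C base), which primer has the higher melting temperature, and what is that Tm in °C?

Primer P1: A+T=7, G+C=8 → Tm = 2(7)+4(8) = 46°C
Primer P2: A+T=6, G+C=5 → Tm = 2(6)+4(5) = 32°C
46°C vs 32°C → primer P1 is higher.

Primer P1, 46°C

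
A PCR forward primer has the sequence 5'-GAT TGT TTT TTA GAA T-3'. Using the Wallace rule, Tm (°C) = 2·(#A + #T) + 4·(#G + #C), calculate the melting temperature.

Counting bases: C=0, T=9, G=3, A=4
A+T = 13, G+C = 3
Tm = 2(13) + 4(3) = 26 + 12 = 38°C

38°C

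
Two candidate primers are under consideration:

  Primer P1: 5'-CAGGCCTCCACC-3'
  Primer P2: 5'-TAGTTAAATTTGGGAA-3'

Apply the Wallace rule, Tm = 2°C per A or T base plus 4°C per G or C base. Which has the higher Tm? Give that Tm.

Primer P1: A+T=3, G+C=9 → Tm = 2(3)+4(9) = 42°C
Primer P2: A+T=12, G+C=4 → Tm = 2(12)+4(4) = 40°C
42°C vs 40°C → primer P1 is higher.

Primer P1, 42°C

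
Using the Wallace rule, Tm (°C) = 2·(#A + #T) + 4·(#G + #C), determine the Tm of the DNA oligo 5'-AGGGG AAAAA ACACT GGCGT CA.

66°C

Counting bases: C=4, A=9, G=7, T=2
A+T = 11, G+C = 11
Tm = 4·11 + 2·11 = 44 + 22 = 66°C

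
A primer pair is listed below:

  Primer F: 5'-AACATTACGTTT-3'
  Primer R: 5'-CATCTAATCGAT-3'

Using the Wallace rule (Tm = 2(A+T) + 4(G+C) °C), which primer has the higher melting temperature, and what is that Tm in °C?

Primer R, 32°C

Primer F: A+T=9, G+C=3 → Tm = 2(9)+4(3) = 30°C
Primer R: A+T=8, G+C=4 → Tm = 2(8)+4(4) = 32°C
30°C vs 32°C → primer R is higher.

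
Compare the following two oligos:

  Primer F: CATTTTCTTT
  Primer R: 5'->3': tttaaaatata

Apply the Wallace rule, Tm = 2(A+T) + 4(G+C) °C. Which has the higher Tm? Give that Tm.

Primer F: A+T=8, G+C=2 → Tm = 2(8)+4(2) = 24°C
Primer R: A+T=11, G+C=0 → Tm = 2(11)+4(0) = 22°C
24°C vs 22°C → primer F is higher.

Primer F, 24°C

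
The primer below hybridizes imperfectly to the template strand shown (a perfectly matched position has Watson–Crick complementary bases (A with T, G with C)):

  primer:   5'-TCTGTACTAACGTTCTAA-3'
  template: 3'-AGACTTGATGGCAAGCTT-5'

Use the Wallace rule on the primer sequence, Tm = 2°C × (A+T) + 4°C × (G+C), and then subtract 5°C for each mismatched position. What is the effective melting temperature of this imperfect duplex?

33°C

Primer base counts: A=5, T=7, G=2, C=4 → A+T=12, G+C=6
Perfect-match Tm = 2(12) + 4(6) = 24 + 24 = 48°C
Mismatches (positions where the bases are not complementary): 3 (at positions 5, 10, 16)
Effective Tm = 48 − 3×5 = 48 − 15 = 33°C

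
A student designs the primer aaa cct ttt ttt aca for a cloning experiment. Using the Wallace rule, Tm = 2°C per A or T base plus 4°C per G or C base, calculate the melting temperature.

Scanning the sequence gives C=3, A=5, T=7, G=0.
So N_AT = 12 and N_GC = 3.
Tm = 2(12) + 4(3) = 24 + 12 = 36°C

36°C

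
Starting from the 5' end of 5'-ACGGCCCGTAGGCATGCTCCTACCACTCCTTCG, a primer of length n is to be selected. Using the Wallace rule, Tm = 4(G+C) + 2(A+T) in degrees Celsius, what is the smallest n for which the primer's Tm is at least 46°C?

n = 13

First 12 bases: ACGGCCCGTAGG → Tm = 42°C (< 46°C)
First 13 bases: ACGGCCCGTAGGC → Tm = 46°C (≥ 46°C)
Since every base adds ≥2°C, Tm only increases with n, so the threshold is first crossed at n = 13.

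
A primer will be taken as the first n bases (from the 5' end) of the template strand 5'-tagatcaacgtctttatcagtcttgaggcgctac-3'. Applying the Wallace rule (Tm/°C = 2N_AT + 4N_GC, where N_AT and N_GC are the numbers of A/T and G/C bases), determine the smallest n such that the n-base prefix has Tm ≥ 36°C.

n = 13

First 12 bases: TAGATCAACGTC → Tm = 34°C (< 36°C)
First 13 bases: TAGATCAACGTCT → Tm = 36°C (≥ 36°C)
Each additional base adds 2°C (A/T) or 4°C (G/C), so Tm is non-decreasing in n; n = 13 is the first length to reach 36°C.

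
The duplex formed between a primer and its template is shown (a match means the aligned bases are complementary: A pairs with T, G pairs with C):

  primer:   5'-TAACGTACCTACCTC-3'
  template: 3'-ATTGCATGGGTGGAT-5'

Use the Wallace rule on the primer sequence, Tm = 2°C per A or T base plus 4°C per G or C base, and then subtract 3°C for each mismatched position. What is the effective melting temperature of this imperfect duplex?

38°C

Primer base counts: A=4, T=4, G=1, C=6 → A+T=8, G+C=7
Perfect-match Tm = 2(8) + 4(7) = 16 + 28 = 44°C
Mismatches (positions where the bases are not complementary): 2 (at positions 10, 15)
Effective Tm = 44 − 2×3 = 44 − 6 = 38°C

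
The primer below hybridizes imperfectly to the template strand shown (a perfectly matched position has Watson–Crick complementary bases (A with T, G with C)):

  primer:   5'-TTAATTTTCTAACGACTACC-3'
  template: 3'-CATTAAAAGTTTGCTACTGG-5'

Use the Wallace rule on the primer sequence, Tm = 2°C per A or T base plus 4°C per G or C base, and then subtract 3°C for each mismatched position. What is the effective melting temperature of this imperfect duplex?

Primer base counts: A=6, T=8, G=1, C=5 → A+T=14, G+C=6
Perfect-match Tm = 2(14) + 4(6) = 28 + 24 = 52°C
Mismatches (positions where the bases are not complementary): 4 (at positions 1, 10, 16, 17)
Effective Tm = 52 − 4×3 = 52 − 12 = 40°C

40°C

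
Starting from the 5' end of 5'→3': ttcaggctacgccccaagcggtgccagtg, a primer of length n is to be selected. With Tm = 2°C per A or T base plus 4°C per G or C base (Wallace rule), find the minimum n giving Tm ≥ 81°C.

First 24 bases: TTCAGGCTACGCCCCAAGCGGTGC → Tm = 80°C (< 81°C)
First 25 bases: TTCAGGCTACGCCCCAAGCGGTGCC → Tm = 84°C (≥ 81°C)
Each additional base adds 2°C (A/T) or 4°C (G/C), so Tm is non-decreasing in n; n = 25 is the first length to reach 81°C.

n = 25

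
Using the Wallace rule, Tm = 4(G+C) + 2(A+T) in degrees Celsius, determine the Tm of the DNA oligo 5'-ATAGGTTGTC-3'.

28°C

C=1, G=3, A=2, T=4
A+T = 6, G+C = 4
Tm = 2×6 + 4×4 = 28°C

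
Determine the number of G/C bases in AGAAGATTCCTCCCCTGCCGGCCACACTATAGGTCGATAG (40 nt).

Base counts: G=9, T=8, C=13, A=10
Total G or C: 9 + 13 = 22

22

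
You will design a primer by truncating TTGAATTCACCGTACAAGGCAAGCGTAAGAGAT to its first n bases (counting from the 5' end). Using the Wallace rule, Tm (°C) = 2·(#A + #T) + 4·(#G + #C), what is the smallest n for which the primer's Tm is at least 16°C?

First 6 bases: TTGAAT → Tm = 14°C (< 16°C)
First 7 bases: TTGAATT → Tm = 16°C (≥ 16°C)
Each additional base adds 2°C (A/T) or 4°C (G/C), so Tm is non-decreasing in n; n = 7 is the first length to reach 16°C.

n = 7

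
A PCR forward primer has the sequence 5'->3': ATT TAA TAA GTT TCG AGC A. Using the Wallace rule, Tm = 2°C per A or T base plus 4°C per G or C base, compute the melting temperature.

Scanning the sequence gives T=7, C=2, A=7, G=3.
So N_AT = 14 and N_GC = 5.
Tm = 4·5 + 2·14 = 20 + 28 = 48°C

48°C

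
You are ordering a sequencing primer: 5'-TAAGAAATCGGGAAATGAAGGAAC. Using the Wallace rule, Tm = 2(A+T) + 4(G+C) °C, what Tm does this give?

66°C

Counting bases: A=12, C=2, T=3, G=7
AT pairs contribute 15, GC pairs contribute 9.
Tm = 4·9 + 2·15 = 36 + 30 = 66°C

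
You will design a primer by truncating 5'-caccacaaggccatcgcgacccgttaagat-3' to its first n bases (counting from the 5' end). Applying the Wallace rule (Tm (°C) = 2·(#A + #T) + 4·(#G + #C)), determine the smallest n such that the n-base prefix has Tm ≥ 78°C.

First 22 bases: CACCACAAGGCCATCGCGACCC → Tm = 74°C (< 78°C)
First 23 bases: CACCACAAGGCCATCGCGACCCG → Tm = 78°C (≥ 78°C)
Each additional base adds 2°C (A/T) or 4°C (G/C), so Tm is non-decreasing in n; n = 23 is the first length to reach 78°C.

n = 23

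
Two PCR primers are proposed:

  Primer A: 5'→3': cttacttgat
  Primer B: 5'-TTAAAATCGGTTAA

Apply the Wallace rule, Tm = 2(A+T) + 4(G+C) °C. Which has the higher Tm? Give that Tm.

Primer A: A+T=7, G+C=3 → Tm = 2(7)+4(3) = 26°C
Primer B: A+T=11, G+C=3 → Tm = 2(11)+4(3) = 34°C
26°C vs 34°C → primer B is higher.

Primer B, 34°C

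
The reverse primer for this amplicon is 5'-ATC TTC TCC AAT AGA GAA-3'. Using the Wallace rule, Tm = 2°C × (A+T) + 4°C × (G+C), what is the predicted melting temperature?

Base counts: C=4, T=5, G=2, A=7
So N_AT = 12 and N_GC = 6.
Tm = 4·6 + 2·12 = 24 + 24 = 48°C

48°C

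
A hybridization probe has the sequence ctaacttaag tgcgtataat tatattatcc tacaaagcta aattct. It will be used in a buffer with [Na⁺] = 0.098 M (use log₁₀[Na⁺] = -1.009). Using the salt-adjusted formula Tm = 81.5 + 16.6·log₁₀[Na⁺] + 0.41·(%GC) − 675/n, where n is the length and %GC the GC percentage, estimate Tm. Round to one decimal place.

60.8°C

Length n = 46. Base counts: C=8, A=17, T=17, G=4
G+C = 12, so %GC = 12/46 × 100 = 26.087%
Salt term: 16.6 × (-1.009) = -16.749
GC term: 0.41 × 26.087 = 10.696; length term: −675/46 = −14.674
Tm = 81.5 + (-16.749) + 10.696 − 14.674 = 60.773 → 60.8°C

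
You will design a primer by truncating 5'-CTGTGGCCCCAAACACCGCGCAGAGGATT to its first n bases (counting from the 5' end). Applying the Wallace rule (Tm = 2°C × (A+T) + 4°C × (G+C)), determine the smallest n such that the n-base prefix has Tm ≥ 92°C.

n = 28

First 27 bases: CTGTGGCCCCAAACACCGCGCAGAGGA → Tm = 90°C (< 92°C)
First 28 bases: CTGTGGCCCCAAACACCGCGCAGAGGAT → Tm = 92°C (≥ 92°C)
Each additional base adds 2°C (A/T) or 4°C (G/C), so Tm is non-decreasing in n; n = 28 is the first length to reach 92°C.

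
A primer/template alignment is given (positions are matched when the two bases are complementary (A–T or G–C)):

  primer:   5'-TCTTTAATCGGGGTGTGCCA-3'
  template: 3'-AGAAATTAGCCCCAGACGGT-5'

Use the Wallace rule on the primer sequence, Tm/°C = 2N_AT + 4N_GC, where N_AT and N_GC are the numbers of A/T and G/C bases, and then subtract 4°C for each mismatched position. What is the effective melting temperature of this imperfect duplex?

Primer base counts: A=3, T=7, G=6, C=4 → A+T=10, G+C=10
Perfect-match Tm = 2(10) + 4(10) = 20 + 40 = 60°C
Mismatches (positions where the bases are not complementary): 1 (at position 15)
Effective Tm = 60 − 1×4 = 60 − 4 = 56°C

56°C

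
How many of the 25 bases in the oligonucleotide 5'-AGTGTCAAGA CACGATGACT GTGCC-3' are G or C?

T=5, C=6, G=7, A=7
G+C = 7 + 6 = 13

13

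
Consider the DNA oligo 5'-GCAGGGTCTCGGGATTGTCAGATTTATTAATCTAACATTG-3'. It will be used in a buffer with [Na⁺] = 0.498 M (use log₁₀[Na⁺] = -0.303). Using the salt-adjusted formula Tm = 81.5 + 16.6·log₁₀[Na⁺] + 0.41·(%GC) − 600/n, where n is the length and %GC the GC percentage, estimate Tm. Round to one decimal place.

77.9°C

Length n = 40. Counting bases: A=10, T=14, C=6, G=10
G+C = 16, so %GC = 16/40 × 100 = 40%
Salt term: 16.6 × (-0.303) = -5.03
GC term: 0.41 × 40 = 16.4; length term: −600/40 = −15
Tm = 81.5 + (-5.03) + 16.4 − 15 = 77.87 → 77.9°C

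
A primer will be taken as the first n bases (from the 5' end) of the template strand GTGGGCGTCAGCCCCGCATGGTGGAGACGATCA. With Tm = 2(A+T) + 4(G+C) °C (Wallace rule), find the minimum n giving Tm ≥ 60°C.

n = 17

First 16 bases: GTGGGCGTCAGCCCCG → Tm = 58°C (< 60°C)
First 17 bases: GTGGGCGTCAGCCCCGC → Tm = 62°C (≥ 60°C)
Since every base adds ≥2°C, Tm only increases with n, so the threshold is first crossed at n = 17.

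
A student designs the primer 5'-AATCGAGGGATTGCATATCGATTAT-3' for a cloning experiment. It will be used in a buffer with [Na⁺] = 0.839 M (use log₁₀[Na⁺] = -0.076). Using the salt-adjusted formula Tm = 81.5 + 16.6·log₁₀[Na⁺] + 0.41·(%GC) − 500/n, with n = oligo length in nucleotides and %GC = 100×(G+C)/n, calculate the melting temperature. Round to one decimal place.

Length n = 25. Base counts: T=8, C=3, A=8, G=6
G+C = 9, so %GC = 9/25 × 100 = 36%
Salt term: 16.6 × (-0.076) = -1.262
GC term: 0.41 × 36 = 14.76; length term: −500/25 = −20
Tm = 81.5 + (-1.262) + 14.76 − 20 = 74.998 → 75.0°C

75.0°C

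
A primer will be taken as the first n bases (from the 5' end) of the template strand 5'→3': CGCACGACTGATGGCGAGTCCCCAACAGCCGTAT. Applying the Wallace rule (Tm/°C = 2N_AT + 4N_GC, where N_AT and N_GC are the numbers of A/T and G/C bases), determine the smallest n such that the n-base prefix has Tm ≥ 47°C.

n = 15

First 14 bases: CGCACGACTGATGG → Tm = 46°C (< 47°C)
First 15 bases: CGCACGACTGATGGC → Tm = 50°C (≥ 47°C)
Each additional base adds 2°C (A/T) or 4°C (G/C), so Tm is non-decreasing in n; n = 15 is the first length to reach 47°C.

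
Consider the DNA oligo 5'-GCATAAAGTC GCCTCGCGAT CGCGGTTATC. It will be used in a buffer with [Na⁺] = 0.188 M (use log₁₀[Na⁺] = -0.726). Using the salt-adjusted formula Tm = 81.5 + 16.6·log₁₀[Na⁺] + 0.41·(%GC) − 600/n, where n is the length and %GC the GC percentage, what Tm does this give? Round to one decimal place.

72.7°C

Length n = 30. Scanning the sequence gives T=7, C=9, A=6, G=8.
G+C = 17, so %GC = 17/30 × 100 = 56.667%
Salt term: 16.6 × (-0.726) = -12.052
GC term: 0.41 × 56.667 = 23.233; length term: −600/30 = −20
Tm = 81.5 + (-12.052) + 23.233 − 20 = 72.681 → 72.7°C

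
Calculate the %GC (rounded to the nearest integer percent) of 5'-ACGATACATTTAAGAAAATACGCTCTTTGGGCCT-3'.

Scanning the sequence gives A=11, G=6, T=10, C=7.
G+C = 6 + 7 = 13 out of 34 bases
%GC = 13/34 × 100 = 38.24% ≈ 38%

38%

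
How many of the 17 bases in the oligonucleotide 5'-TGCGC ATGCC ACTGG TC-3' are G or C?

11

T=4, G=5, C=6, A=2
Total G or C: 5 + 6 = 11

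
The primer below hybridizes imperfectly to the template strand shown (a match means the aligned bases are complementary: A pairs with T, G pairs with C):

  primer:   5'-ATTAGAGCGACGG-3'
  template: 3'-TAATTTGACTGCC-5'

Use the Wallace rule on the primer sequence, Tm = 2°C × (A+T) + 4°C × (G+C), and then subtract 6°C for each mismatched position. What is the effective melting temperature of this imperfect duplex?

22°C

Primer base counts: A=4, T=2, G=5, C=2 → A+T=6, G+C=7
Perfect-match Tm = 2(6) + 4(7) = 12 + 28 = 40°C
Mismatches (positions where the bases are not complementary): 3 (at positions 5, 7, 8)
Effective Tm = 40 − 3×6 = 40 − 18 = 22°C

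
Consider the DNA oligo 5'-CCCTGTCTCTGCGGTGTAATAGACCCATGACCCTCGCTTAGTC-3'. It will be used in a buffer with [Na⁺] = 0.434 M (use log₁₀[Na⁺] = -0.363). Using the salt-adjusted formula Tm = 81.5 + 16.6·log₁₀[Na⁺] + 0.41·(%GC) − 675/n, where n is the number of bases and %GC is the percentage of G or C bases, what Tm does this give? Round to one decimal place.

Length n = 43. Scanning the sequence gives C=15, G=9, A=7, T=12.
G+C = 24, so %GC = 24/43 × 100 = 55.814%
Salt term: 16.6 × (-0.363) = -6.026
GC term: 0.41 × 55.814 = 22.884; length term: −675/43 = −15.698
Tm = 81.5 + (-6.026) + 22.884 − 15.698 = 82.66 → 82.7°C

82.7°C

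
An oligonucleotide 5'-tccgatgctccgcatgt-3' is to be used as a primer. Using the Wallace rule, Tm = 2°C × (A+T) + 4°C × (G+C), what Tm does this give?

Base counts: G=4, C=6, A=2, T=5
A+T = 7, G+C = 10
Tm = 2(7) + 4(10) = 14 + 40 = 54°C

54°C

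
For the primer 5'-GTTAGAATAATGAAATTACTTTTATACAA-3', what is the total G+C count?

5

A=13, G=3, T=11, C=2
G+C = 3 + 2 = 5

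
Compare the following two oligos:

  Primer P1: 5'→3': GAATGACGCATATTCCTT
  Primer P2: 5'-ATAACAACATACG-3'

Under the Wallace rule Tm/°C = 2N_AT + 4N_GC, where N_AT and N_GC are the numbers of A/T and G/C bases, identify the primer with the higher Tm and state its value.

Primer P1, 50°C

Primer P1: A+T=11, G+C=7 → Tm = 2(11)+4(7) = 50°C
Primer P2: A+T=9, G+C=4 → Tm = 2(9)+4(4) = 34°C
50°C vs 34°C → primer P1 is higher.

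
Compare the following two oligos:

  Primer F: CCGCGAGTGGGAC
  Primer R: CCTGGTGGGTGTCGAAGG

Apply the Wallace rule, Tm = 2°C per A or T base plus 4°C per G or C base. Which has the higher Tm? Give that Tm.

Primer F: A+T=3, G+C=10 → Tm = 2(3)+4(10) = 46°C
Primer R: A+T=6, G+C=12 → Tm = 2(6)+4(12) = 60°C
46°C vs 60°C → primer R is higher.

Primer R, 60°C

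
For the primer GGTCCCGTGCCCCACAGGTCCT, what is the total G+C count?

16

A=2, G=6, C=10, T=4
G+C = 6 + 10 = 16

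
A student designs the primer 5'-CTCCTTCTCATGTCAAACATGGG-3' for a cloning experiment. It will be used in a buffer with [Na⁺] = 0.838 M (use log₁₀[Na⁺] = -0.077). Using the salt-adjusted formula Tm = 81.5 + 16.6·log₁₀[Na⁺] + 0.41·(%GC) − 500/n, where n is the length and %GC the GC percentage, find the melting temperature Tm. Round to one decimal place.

78.1°C

Length n = 23. Base counts: A=5, T=7, C=7, G=4
G+C = 11, so %GC = 11/23 × 100 = 47.826%
Salt term: 16.6 × (-0.077) = -1.278
GC term: 0.41 × 47.826 = 19.609; length term: −500/23 = −21.739
Tm = 81.5 + (-1.278) + 19.609 − 21.739 = 78.092 → 78.1°C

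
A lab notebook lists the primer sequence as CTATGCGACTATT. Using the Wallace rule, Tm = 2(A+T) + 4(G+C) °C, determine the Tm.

36°C

Scanning the sequence gives C=3, G=2, A=3, T=5.
So N_AT = 8 and N_GC = 5.
Tm = 2×8 + 4×5 = 36°C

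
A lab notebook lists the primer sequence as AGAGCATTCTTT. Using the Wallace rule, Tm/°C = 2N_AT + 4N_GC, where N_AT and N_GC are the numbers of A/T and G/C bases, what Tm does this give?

32°C

T=5, G=2, A=3, C=2
AT pairs contribute 8, GC pairs contribute 4.
Tm = 4·4 + 2·8 = 16 + 16 = 32°C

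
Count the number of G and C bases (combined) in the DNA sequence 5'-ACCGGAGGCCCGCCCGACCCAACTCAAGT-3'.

Base counts: C=13, A=7, G=7, T=2
G+C = 7 + 13 = 20

20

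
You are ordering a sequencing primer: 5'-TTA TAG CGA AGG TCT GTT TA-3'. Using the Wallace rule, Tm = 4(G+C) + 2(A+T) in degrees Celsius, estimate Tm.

54°C

T=8, C=2, G=5, A=5
A+T = 13, G+C = 7
Tm = 4·7 + 2·13 = 28 + 26 = 54°C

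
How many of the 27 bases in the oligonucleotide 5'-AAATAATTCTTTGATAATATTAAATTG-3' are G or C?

3

Base counts: A=12, G=2, T=12, C=1
G+C = 2 + 1 = 3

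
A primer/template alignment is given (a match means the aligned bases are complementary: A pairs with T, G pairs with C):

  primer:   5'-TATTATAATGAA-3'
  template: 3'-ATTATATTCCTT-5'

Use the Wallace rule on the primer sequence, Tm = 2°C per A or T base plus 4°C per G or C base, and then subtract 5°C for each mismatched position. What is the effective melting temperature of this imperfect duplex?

16°C

Primer base counts: A=6, T=5, G=1, C=0 → A+T=11, G+C=1
Perfect-match Tm = 2(11) + 4(1) = 22 + 4 = 26°C
Mismatches (positions where the bases are not complementary): 2 (at positions 3, 9)
Effective Tm = 26 − 2×5 = 26 − 10 = 16°C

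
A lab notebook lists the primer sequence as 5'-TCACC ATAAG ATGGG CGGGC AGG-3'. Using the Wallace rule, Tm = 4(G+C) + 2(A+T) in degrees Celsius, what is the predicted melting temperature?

Base counts: T=3, G=9, C=5, A=6
So N_AT = 9 and N_GC = 14.
Tm = 2(9) + 4(14) = 18 + 56 = 74°C

74°C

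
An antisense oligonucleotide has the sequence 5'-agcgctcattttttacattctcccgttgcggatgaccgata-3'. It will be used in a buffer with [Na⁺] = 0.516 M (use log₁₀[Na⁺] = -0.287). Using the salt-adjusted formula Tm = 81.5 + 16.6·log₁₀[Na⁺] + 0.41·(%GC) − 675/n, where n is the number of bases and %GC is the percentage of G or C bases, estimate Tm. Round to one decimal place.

79.3°C

Length n = 41. Counting bases: T=14, A=8, G=8, C=11
G+C = 19, so %GC = 19/41 × 100 = 46.341%
Salt term: 16.6 × (-0.287) = -4.764
GC term: 0.41 × 46.341 = 19; length term: −675/41 = −16.463
Tm = 81.5 + (-4.764) + 19 − 16.463 = 79.273 → 79.3°C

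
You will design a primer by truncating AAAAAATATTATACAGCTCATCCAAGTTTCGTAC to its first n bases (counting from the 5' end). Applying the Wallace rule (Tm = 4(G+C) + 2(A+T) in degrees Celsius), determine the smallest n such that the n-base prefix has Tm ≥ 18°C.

First 8 bases: AAAAAATA → Tm = 16°C (< 18°C)
First 9 bases: AAAAAATAT → Tm = 18°C (≥ 18°C)
Since every base adds ≥2°C, Tm only increases with n, so the threshold is first crossed at n = 9.

n = 9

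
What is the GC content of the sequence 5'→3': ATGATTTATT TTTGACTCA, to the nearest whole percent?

Base counts: G=2, C=2, A=5, T=10
G+C = 2 + 2 = 4 out of 19 bases
%GC = 4/19 × 100 = 21.05% ≈ 21%

21%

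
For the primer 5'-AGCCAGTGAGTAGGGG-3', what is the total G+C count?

10

A=4, T=2, C=2, G=8
Total G or C: 8 + 2 = 10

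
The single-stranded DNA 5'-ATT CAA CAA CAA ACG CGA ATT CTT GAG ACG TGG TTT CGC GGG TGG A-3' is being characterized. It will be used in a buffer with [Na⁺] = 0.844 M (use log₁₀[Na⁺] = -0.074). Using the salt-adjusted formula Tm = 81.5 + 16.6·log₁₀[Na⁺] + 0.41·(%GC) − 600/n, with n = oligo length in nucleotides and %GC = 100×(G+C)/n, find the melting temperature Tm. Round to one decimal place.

Length n = 46. Base counts: C=9, A=13, G=13, T=11
G+C = 22, so %GC = 22/46 × 100 = 47.826%
Salt term: 16.6 × (-0.074) = -1.228
GC term: 0.41 × 47.826 = 19.609; length term: −600/46 = −13.043
Tm = 81.5 + (-1.228) + 19.609 − 13.043 = 86.838 → 86.8°C

86.8°C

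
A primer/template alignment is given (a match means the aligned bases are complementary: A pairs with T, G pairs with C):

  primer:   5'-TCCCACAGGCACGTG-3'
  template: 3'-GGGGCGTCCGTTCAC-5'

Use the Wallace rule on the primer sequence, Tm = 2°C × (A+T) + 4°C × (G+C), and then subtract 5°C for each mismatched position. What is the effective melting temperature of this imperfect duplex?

35°C

Primer base counts: A=3, T=2, G=4, C=6 → A+T=5, G+C=10
Perfect-match Tm = 2(5) + 4(10) = 10 + 40 = 50°C
Mismatches (positions where the bases are not complementary): 3 (at positions 1, 5, 12)
Effective Tm = 50 − 3×5 = 50 − 15 = 35°C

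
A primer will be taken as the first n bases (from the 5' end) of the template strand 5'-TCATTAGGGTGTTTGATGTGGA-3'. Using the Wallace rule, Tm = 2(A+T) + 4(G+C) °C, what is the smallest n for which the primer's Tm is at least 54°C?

First 19 bases: TCATTAGGGTGTTTGATGT → Tm = 52°C (< 54°C)
First 20 bases: TCATTAGGGTGTTTGATGTG → Tm = 56°C (≥ 54°C)
Since every base adds ≥2°C, Tm only increases with n, so the threshold is first crossed at n = 20.

n = 20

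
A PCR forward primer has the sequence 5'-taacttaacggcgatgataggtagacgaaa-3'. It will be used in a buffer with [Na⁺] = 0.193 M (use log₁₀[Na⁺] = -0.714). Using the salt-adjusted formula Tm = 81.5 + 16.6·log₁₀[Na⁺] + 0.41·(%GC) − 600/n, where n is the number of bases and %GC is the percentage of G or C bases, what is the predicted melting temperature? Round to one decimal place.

Length n = 30. Base counts: A=12, T=6, G=8, C=4
G+C = 12, so %GC = 12/30 × 100 = 40%
Salt term: 16.6 × (-0.714) = -11.852
GC term: 0.41 × 40 = 16.4; length term: −600/30 = −20
Tm = 81.5 + (-11.852) + 16.4 − 20 = 66.048 → 66.0°C

66.0°C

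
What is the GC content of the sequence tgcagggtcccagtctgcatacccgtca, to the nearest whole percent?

61%

Scanning the sequence gives A=5, C=10, G=7, T=6.
G+C = 7 + 10 = 17 out of 28 bases
%GC = 17/28 × 100 = 60.71% ≈ 61%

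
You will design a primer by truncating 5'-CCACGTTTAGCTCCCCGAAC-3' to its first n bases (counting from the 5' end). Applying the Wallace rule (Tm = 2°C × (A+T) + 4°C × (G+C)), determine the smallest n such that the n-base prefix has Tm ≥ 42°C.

n = 14

First 13 bases: CCACGTTTAGCTC → Tm = 40°C (< 42°C)
First 14 bases: CCACGTTTAGCTCC → Tm = 44°C (≥ 42°C)
Each additional base adds 2°C (A/T) or 4°C (G/C), so Tm is non-decreasing in n; n = 14 is the first length to reach 42°C.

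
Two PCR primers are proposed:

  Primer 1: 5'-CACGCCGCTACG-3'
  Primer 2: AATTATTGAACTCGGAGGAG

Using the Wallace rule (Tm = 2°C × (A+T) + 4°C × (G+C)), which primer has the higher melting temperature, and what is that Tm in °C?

Primer 2, 56°C

Primer 1: A+T=3, G+C=9 → Tm = 2(3)+4(9) = 42°C
Primer 2: A+T=12, G+C=8 → Tm = 2(12)+4(8) = 56°C
42°C vs 56°C → primer 2 is higher.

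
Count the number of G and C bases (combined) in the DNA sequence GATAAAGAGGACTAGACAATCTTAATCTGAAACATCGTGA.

14

Scanning the sequence gives C=6, A=17, T=9, G=8.
Total G or C: 8 + 6 = 14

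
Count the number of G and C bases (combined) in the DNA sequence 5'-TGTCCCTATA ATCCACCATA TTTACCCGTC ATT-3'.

13

G=2, C=11, A=8, T=12
Total G or C: 2 + 11 = 13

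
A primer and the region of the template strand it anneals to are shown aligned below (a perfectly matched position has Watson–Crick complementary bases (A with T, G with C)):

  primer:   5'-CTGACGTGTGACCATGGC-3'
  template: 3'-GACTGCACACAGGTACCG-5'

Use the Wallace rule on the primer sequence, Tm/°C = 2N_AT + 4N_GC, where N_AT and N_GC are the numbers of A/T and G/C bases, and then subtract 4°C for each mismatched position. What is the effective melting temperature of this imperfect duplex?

54°C

Primer base counts: A=3, T=4, G=6, C=5 → A+T=7, G+C=11
Perfect-match Tm = 2(7) + 4(11) = 14 + 44 = 58°C
Mismatches (positions where the bases are not complementary): 1 (at position 11)
Effective Tm = 58 − 1×4 = 58 − 4 = 54°C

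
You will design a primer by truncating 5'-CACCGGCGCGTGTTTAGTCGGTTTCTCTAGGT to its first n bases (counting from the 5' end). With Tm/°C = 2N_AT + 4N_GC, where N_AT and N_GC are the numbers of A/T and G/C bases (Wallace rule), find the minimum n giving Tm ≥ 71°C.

First 21 bases: CACCGGCGCGTGTTTAGTCGG → Tm = 70°C (< 71°C)
First 22 bases: CACCGGCGCGTGTTTAGTCGGT → Tm = 72°C (≥ 71°C)
Since every base adds ≥2°C, Tm only increases with n, so the threshold is first crossed at n = 22.

n = 22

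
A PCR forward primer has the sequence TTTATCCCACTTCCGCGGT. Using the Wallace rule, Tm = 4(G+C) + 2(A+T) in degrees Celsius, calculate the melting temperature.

Counting bases: T=7, C=7, A=2, G=3
AT pairs contribute 9, GC pairs contribute 10.
Tm = 4·10 + 2·9 = 40 + 18 = 58°C

58°C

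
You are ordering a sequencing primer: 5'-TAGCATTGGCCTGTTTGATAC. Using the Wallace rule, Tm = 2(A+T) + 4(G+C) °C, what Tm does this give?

Scanning the sequence gives C=4, T=8, A=4, G=5.
A+T = 12, G+C = 9
Tm = 2×12 + 4×9 = 60°C

60°C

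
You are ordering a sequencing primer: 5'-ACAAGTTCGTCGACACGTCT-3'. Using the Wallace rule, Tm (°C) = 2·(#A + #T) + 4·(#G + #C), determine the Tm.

Scanning the sequence gives A=5, C=6, T=5, G=4.
A+T = 10, G+C = 10
Tm = 2×10 + 4×10 = 60°C

60°C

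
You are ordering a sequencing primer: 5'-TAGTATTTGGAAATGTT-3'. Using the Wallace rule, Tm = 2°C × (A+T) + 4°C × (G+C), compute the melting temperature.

42°C

Scanning the sequence gives C=0, G=4, A=5, T=8.
A+T = 13, G+C = 4
Tm = 2(13) + 4(4) = 26 + 16 = 42°C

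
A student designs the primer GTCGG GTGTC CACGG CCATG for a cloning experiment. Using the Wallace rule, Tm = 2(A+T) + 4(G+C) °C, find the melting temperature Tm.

G=8, C=6, T=4, A=2
AT pairs contribute 6, GC pairs contribute 14.
Tm = 2(6) + 4(14) = 12 + 56 = 68°C

68°C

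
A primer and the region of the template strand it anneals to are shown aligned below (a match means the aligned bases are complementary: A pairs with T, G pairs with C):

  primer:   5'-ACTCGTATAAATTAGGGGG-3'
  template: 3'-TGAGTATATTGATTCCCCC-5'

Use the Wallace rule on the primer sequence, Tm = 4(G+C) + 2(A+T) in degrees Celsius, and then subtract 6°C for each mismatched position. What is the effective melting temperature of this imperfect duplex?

36°C

Primer base counts: A=6, T=5, G=6, C=2 → A+T=11, G+C=8
Perfect-match Tm = 2(11) + 4(8) = 22 + 32 = 54°C
Mismatches (positions where the bases are not complementary): 3 (at positions 5, 11, 13)
Effective Tm = 54 − 3×6 = 54 − 18 = 36°C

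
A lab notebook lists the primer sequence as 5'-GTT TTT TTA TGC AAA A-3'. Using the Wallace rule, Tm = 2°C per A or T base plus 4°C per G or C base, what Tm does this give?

38°C

Counting bases: A=5, G=2, T=8, C=1
So N_AT = 13 and N_GC = 3.
Tm = 4·3 + 2·13 = 12 + 26 = 38°C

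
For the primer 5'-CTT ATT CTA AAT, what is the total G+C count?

Base counts: G=0, C=2, A=4, T=6
G+C = 0 + 2 = 2

2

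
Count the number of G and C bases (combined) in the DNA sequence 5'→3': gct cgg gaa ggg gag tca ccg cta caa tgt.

A=7, C=7, G=11, T=5
Total G or C: 11 + 7 = 18

18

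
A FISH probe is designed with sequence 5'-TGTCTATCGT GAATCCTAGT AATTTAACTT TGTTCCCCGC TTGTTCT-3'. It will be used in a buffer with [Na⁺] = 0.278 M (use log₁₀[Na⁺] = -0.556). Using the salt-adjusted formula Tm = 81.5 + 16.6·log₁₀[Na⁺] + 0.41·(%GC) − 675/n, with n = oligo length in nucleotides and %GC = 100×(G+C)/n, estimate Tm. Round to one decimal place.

73.6°C

Length n = 47. C=11, A=8, T=21, G=7
G+C = 18, so %GC = 18/47 × 100 = 38.298%
Salt term: 16.6 × (-0.556) = -9.23
GC term: 0.41 × 38.298 = 15.702; length term: −675/47 = −14.362
Tm = 81.5 + (-9.23) + 15.702 − 14.362 = 73.61 → 73.6°C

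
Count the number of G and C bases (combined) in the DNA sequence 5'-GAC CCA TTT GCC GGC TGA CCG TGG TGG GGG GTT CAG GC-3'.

26

C=10, A=4, G=16, T=8
Total G or C: 16 + 10 = 26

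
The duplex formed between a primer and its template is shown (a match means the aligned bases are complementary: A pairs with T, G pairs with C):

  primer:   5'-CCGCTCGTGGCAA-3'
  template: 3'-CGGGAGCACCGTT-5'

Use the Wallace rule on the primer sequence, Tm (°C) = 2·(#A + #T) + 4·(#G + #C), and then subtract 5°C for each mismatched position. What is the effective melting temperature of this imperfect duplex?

Primer base counts: A=2, T=2, G=4, C=5 → A+T=4, G+C=9
Perfect-match Tm = 2(4) + 4(9) = 8 + 36 = 44°C
Mismatches (positions where the bases are not complementary): 2 (at positions 1, 3)
Effective Tm = 44 − 2×5 = 44 − 10 = 34°C

34°C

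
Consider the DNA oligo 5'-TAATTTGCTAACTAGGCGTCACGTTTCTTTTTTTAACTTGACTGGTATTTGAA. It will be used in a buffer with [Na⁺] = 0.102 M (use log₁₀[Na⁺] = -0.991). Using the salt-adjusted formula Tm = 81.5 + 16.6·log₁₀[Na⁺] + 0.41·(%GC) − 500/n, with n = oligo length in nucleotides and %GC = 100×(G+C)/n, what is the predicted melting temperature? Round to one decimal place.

Length n = 53. Scanning the sequence gives C=8, A=12, G=9, T=24.
G+C = 17, so %GC = 17/53 × 100 = 32.075%
Salt term: 16.6 × (-0.991) = -16.451
GC term: 0.41 × 32.075 = 13.151; length term: −500/53 = −9.434
Tm = 81.5 + (-16.451) + 13.151 − 9.434 = 68.766 → 68.8°C

68.8°C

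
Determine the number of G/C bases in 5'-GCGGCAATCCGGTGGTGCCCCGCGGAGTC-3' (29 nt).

Counting bases: T=4, G=12, C=10, A=3
G+C = 12 + 10 = 22

22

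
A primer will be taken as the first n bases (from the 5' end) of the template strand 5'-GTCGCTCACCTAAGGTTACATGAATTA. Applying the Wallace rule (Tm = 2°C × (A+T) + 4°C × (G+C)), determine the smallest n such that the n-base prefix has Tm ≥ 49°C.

First 15 bases: GTCGCTCACCTAAGG → Tm = 48°C (< 49°C)
First 16 bases: GTCGCTCACCTAAGGT → Tm = 50°C (≥ 49°C)
Since every base adds ≥2°C, Tm only increases with n, so the threshold is first crossed at n = 16.

n = 16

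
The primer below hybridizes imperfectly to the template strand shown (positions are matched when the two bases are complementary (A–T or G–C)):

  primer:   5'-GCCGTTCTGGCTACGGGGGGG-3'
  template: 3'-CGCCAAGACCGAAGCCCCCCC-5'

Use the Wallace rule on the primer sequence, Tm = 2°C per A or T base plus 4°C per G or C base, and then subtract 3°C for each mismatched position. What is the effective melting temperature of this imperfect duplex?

68°C

Primer base counts: A=1, T=4, G=11, C=5 → A+T=5, G+C=16
Perfect-match Tm = 2(5) + 4(16) = 10 + 64 = 74°C
Mismatches (positions where the bases are not complementary): 2 (at positions 3, 13)
Effective Tm = 74 − 2×3 = 74 − 6 = 68°C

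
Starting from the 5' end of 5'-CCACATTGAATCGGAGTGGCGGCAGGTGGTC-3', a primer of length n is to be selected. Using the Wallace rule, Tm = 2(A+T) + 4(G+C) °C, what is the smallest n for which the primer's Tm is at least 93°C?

n = 29

First 28 bases: CCACATTGAATCGGAGTGGCGGCAGGTG → Tm = 90°C (< 93°C)
First 29 bases: CCACATTGAATCGGAGTGGCGGCAGGTGG → Tm = 94°C (≥ 93°C)
Since every base adds ≥2°C, Tm only increases with n, so the threshold is first crossed at n = 29.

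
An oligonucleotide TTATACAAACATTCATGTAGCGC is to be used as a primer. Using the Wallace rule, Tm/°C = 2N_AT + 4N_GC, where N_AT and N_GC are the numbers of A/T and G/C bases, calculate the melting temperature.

62°C

T=7, A=8, C=5, G=3
A+T = 15, G+C = 8
Tm = 2×15 + 4×8 = 62°C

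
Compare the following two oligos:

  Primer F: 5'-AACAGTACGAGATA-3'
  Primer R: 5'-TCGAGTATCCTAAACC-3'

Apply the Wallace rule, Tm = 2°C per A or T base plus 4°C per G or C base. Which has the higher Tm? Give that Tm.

Primer R, 46°C

Primer F: A+T=9, G+C=5 → Tm = 2(9)+4(5) = 38°C
Primer R: A+T=9, G+C=7 → Tm = 2(9)+4(7) = 46°C
38°C vs 46°C → primer R is higher.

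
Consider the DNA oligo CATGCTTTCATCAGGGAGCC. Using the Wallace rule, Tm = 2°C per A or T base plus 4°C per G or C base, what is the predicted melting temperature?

62°C

Counting bases: G=5, A=4, T=5, C=6
So N_AT = 9 and N_GC = 11.
Tm = 4·11 + 2·9 = 44 + 18 = 62°C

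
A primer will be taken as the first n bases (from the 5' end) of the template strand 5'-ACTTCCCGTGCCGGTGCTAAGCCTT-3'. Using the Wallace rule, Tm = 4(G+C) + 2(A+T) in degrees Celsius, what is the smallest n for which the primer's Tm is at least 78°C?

n = 24

First 23 bases: ACTTCCCGTGCCGGTGCTAAGCC → Tm = 76°C (< 78°C)
First 24 bases: ACTTCCCGTGCCGGTGCTAAGCCT → Tm = 78°C (≥ 78°C)
Since every base adds ≥2°C, Tm only increases with n, so the threshold is first crossed at n = 24.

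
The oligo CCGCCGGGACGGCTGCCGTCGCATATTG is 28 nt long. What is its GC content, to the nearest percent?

71%

Scanning the sequence gives G=10, A=3, T=5, C=10.
G+C = 10 + 10 = 20 out of 28 bases
%GC = 20/28 × 100 = 71.43% ≈ 71%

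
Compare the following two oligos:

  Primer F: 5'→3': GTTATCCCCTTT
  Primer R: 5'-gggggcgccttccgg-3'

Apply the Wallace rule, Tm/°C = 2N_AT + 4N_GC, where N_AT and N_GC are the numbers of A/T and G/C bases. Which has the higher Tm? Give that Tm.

Primer R, 56°C

Primer F: A+T=7, G+C=5 → Tm = 2(7)+4(5) = 34°C
Primer R: A+T=2, G+C=13 → Tm = 2(2)+4(13) = 56°C
34°C vs 56°C → primer R is higher.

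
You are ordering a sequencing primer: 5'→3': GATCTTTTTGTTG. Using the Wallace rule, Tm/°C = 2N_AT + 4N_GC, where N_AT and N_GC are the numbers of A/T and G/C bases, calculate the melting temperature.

T=8, A=1, C=1, G=3
A+T = 9, G+C = 4
Tm = 2(9) + 4(4) = 18 + 16 = 34°C

34°C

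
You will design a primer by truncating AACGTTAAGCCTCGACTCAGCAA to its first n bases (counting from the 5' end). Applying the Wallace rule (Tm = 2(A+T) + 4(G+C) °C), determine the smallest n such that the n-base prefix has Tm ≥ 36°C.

n = 13

First 12 bases: AACGTTAAGCCT → Tm = 34°C (< 36°C)
First 13 bases: AACGTTAAGCCTC → Tm = 38°C (≥ 36°C)
Since every base adds ≥2°C, Tm only increases with n, so the threshold is first crossed at n = 13.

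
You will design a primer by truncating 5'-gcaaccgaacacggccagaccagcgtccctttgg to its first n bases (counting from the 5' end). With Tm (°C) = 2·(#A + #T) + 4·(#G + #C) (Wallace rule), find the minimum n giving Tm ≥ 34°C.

First 10 bases: GCAACCGAAC → Tm = 32°C (< 34°C)
First 11 bases: GCAACCGAACA → Tm = 34°C (≥ 34°C)
Since every base adds ≥2°C, Tm only increases with n, so the threshold is first crossed at n = 11.

n = 11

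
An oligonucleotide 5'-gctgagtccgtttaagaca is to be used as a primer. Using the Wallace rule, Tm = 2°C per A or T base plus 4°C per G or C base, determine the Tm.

Scanning the sequence gives G=5, A=5, T=5, C=4.
So N_AT = 10 and N_GC = 9.
Tm = 4·9 + 2·10 = 36 + 20 = 56°C

56°C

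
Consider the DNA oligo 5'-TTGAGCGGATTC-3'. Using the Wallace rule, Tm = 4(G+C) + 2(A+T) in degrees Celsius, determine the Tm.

36°C

Scanning the sequence gives A=2, G=4, C=2, T=4.
AT pairs contribute 6, GC pairs contribute 6.
Tm = 2×6 + 4×6 = 36°C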